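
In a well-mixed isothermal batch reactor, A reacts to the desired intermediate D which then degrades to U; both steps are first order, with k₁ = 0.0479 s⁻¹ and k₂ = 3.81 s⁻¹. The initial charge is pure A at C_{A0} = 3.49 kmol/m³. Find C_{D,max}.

0.0415 kmol/m³

At the optimum, C_{D,max}/C_{A0} = (k₁/k₂)^[k₂/(k₂−k₁)].
= (0.0479/3.81)^(3.81/(3.81−0.0479)) = (0.01257)^(1.013) = 0.01189.
C_{D,max} = 0.01189×3.49 = 0.0415 kmol/m³.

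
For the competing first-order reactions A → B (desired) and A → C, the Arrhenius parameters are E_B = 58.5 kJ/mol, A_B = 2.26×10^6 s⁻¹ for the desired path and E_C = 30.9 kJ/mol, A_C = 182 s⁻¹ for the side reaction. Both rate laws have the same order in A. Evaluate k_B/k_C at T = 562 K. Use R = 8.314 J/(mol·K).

With equal orders, S_{B/C} = k_B/k_C = (A_B/A_C)·exp[(E_C−E_B)/(RT)].
(E_C−E_B)/(RT) = (30.9−58.5)×10³/(8.314×562) = -27600/4672 = -5.907.
k_B/k_C = (2.26×10^6/182)·exp(-5.907) = 12418 × 0.002720 = 33.8.

33.8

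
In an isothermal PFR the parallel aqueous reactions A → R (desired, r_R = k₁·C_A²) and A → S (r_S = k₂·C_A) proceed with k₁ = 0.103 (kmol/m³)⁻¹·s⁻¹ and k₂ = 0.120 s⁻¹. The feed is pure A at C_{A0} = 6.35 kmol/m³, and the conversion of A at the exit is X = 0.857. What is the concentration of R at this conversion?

3.94 kmol/m³

C_A = C_{A0}(1−X) = 0.9081 kmol/m³.
Along a PFR/batch, dC_S/dC_A = −r_S/(r_R+r_S) = −k₂/(k₂+k₁·C_A).
Integrating from C_{A0} to C_A: C_S = (0.120/0.103)·ln[(0.120+0.103·6.35)/(0.120+0.103·0.908)] = 1.165·ln(0.7740/0.2135) = 1.500 kmol/m³.
Then C_R = (C_{A0}−C_A) − C_S = 5.442 − 1.500 = 3.942 kmol/m³.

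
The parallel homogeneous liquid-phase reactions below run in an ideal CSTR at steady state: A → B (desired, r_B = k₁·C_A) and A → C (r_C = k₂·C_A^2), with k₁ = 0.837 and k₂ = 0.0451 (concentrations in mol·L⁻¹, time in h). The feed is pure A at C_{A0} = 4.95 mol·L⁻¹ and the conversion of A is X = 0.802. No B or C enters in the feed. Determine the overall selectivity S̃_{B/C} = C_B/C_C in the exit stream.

Exit C_A = C_{A0}(1−X) = 4.95×0.198 = 0.9801 mol·L⁻¹.
A CSTR operates uniformly at the exit composition, giving r_B = 0.8203 and r_C = 0.04332 (each k·C_A^n at C_A = 0.9801).
Overall selectivity = C_B/C_C = r_Bτ/(r_Cτ) = r_B/r_C = 18.9.

18.9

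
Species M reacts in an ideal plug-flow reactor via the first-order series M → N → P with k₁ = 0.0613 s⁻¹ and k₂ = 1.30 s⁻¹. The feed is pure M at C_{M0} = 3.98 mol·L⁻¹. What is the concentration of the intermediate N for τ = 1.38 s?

0.148 mol·L⁻¹

For first-order series with pure M initially, C_N(τ) = k₁C_{M0}/(k₂−k₁)·(e^(−k₁τ) − e^(−k₂τ)).
e^(−k₁τ) = e^(−0.0613×1.38) = e^(−0.08459) = 0.9189; e^(−k₂τ) = e^(−1.794) = 0.1663.
C_N = 0.0613×3.98/(1.30−0.0613) × (0.9189−0.1663) = 0.1970×0.7526 = 0.1482 mol·L⁻¹.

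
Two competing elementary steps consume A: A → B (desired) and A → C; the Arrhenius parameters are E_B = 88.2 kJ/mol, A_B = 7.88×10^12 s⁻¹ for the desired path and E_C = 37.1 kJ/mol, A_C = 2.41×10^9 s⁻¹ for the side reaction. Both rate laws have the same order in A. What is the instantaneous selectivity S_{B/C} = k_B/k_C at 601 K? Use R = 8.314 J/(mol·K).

With equal orders, S_{B/C} = k_B/k_C = (A_B/A_C)·exp[(E_C−E_B)/(RT)].
(E_C−E_B)/(RT) = (37.1−88.2)×10³/(8.314×601) = -51100/4997 = -10.23.
k_B/k_C = (7.88×10^12/2.41×10^9)·exp(-10.23) = 3270 × 3.619×10^-5 = 0.118.
Since E_B > E_C, raising the temperature improves selectivity toward B.

0.118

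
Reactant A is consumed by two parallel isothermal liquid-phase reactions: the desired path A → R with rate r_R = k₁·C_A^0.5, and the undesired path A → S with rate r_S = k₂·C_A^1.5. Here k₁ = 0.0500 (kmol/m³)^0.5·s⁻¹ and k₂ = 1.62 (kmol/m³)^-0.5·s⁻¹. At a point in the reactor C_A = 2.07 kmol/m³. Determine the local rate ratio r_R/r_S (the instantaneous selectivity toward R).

S_{R/S} = r_R/r_S = (k₁·C_A^0.5)/(k₂·C_A^1.5) = (k₁/k₂)·C_A⁻¹.
= (0.0500×2.070^0.5) / (1.62×2.070^1.5) = 0.07194/4.825 = 0.0149.

0.0149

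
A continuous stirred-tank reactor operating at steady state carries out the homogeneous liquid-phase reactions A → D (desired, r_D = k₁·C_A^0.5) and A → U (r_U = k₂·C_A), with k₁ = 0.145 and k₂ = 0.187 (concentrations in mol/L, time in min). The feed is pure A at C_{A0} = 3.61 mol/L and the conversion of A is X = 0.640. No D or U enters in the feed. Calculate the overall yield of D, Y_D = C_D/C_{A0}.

Exit C_A = C_{A0}(1−X) = 3.61×0.360 = 1.300 mol/L.
A CSTR operates uniformly at the exit composition, giving r_D = 0.1653 and r_U = 0.2430 (each k·C_A^n at C_A = 1.300).
Fraction of consumed A going to D: r_D/(r_D+r_U) = 0.4048.
C_D = 0.4048·C_{A0}·X = 0.4048×3.61×0.640 = 0.935 mol/L; Y_D = C_D/C_{A0} = 0.259.

0.259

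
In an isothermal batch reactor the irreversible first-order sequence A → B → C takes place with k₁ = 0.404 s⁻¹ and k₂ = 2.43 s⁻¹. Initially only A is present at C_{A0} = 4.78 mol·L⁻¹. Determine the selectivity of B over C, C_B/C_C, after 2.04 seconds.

0.181

Solving the coupled first-order balances gives C_B(t) = [k₁/(k₂−k₁)]·C_{A0}·(e^(−k₁t) − e^(−k₂t)).
e^(−k₁t) = e^(−0.404×2.04) = e^(−0.8242) = 0.4386; e^(−k₂t) = e^(−4.957) = 0.007033.
C_B = 0.404×4.78/(2.43−0.404) × (0.4386−0.007033) = 0.9532×0.4316 = 0.4114 mol·L⁻¹.
C_A = C_{A0}e^(−k₁t) = 2.097 mol·L⁻¹, so C_C = C_{A0}−C_A−C_B = 2.272 mol·L⁻¹; C_B/C_C = 0.181.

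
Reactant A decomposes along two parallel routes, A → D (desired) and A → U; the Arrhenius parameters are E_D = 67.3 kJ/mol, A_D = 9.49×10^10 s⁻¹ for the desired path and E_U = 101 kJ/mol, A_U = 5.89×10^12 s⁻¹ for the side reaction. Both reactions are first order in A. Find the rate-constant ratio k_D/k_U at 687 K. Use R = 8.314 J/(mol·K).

5.88

k_D/k_U = (A_D/A_U)·exp[−(E_D−E_U)/(RT)] = (A_D/A_U)·exp[(E_U−E_D)/(RT)].
(E_U−E_D)/(RT) = (101−67.3)×10³/(8.314×687) = 33700/5712 = 5.900.
k_D/k_U = (9.49×10^10/5.89×10^12)·exp(5.900) = 0.01611 × 365.1 = 5.88.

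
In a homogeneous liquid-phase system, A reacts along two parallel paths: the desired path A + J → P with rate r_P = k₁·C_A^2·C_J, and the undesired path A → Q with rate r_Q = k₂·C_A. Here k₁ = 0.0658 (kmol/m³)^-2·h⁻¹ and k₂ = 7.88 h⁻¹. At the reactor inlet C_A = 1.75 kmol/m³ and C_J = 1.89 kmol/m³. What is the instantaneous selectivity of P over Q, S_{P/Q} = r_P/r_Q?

S_{P/Q} = r_P/r_Q = (k₁·C_A^2·C_J)/(k₂·C_A) = (k₁/k₂)·C_A·C_J.
= (0.0658×1.750^2×1.890) / (7.88×1.750) = 0.3809/13.79 = 0.0276.
Since the desired path is higher order in A, keeping C_A high (PFR or concentrated feed) favours P.

0.0276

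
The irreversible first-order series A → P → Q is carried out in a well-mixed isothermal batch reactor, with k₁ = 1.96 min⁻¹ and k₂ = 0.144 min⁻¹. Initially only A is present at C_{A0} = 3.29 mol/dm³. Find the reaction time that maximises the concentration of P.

1.44 min

Setting dC_P/dt = 0 gives t_opt = ln(k₂/k₁)/(k₂−k₁).
= ln(0.144/1.96)/(0.144−1.96) = ln(0.07347)/-1.816 = -2.611/-1.816 = 1.44 min.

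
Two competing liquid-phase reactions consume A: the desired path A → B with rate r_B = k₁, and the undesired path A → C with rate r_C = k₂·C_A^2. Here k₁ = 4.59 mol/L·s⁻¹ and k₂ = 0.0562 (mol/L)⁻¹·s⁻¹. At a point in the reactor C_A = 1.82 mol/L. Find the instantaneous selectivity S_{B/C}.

S_{B/C} = r_B/r_C = (k₁)/(k₂·C_A^2) = (k₁/k₂)·C_A^-2.
= (4.59) / (0.0562×1.820^2) = 4.590/0.1862 = 24.7.
The undesired path is higher order in A, so low C_A (CSTR or dilute feed) favours B.

24.7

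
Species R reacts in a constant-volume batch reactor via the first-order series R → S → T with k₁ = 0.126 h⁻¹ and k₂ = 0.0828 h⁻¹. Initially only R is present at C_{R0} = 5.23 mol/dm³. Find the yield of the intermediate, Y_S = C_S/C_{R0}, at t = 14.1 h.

The intermediate concentration in a first-order A→B→C sequence is C_S = k₁C_{R0}(e^(−k₁t) − e^(−k₂t))/(k₂−k₁).
e^(−k₁t) = e^(−0.126×14.1) = e^(−1.777) = 0.1692; e^(−k₂t) = e^(−1.167) = 0.3112.
C_S = 0.126×5.23/(0.0828−0.126) × (0.1692−0.3112) = (-15.25)×(-0.1419) = 2.165 mol/dm³.
Y_S = C_S/C_{R0} = 2.165/5.23 = 0.414.

0.414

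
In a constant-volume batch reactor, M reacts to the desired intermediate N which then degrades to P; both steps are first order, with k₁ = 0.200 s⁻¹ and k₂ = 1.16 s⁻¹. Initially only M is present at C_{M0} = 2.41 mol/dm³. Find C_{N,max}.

For a first-order series the maximum intermediate yield is C_{N,max}/C_{M0} = (k₁/k₂)^[k₂/(k₂−k₁)].
= (0.200/1.16)^(1.16/(1.16−0.200)) = (0.1724)^(1.208) = 0.1195.
C_{N,max} = 0.1195×2.41 = 0.288 mol/dm³.

0.288 mol/dm³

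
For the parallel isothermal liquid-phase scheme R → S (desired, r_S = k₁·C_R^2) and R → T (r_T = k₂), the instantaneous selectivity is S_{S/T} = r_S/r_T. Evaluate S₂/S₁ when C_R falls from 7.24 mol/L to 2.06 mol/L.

S_{S/T} = (k₁/k₂)·C_R^2, so S₂/S₁ = (C_{R,2}/C_{R,1})^2.
= (2.06/7.24)^2 = (0.2845)^2 = 0.0810.

0.0810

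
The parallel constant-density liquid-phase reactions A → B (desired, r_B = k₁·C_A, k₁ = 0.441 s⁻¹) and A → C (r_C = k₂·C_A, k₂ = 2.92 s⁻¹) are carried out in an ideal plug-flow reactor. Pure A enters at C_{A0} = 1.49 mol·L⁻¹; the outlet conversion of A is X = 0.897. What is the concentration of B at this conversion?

C_A = C_{A0}(1−X) = 0.1535 mol·L⁻¹.
Both paths are first order in A, so the instantaneous fraction to B is constant: dC_B/d(−C_A) = k₁/(k₁+k₂) = 0.1312.
C_B = 0.1312·(C_{A0}−C_A) = 0.1312×1.337 = 0.175 mol·L⁻¹.

0.175 mol·L⁻¹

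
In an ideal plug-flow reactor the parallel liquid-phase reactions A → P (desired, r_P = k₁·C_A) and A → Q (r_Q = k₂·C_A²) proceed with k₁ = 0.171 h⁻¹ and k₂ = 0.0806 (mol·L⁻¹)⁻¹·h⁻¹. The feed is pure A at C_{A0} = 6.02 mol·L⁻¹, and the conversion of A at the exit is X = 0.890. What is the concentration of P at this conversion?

2.28 mol·L⁻¹

C_A = C_{A0}(1−X) = 0.6622 mol·L⁻¹.
Along a PFR/batch, dC_P/dC_A = −r_P/(r_P+r_Q) = −k₁/(k₁+k₂·C_A).
Integrating from C_{A0} to C_A: C_P = (0.171/0.0806)·ln[(0.171+0.0806·6.02)/(0.171+0.0806·0.662)] = 2.122·ln(0.6562/0.2244) = 2.277 mol·L⁻¹.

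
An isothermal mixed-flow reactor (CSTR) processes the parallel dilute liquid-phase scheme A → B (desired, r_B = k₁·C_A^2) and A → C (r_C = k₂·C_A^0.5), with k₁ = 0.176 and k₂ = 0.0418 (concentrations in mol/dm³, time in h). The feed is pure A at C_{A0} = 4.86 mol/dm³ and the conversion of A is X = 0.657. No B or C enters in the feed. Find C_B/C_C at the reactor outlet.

Exit C_A = C_{A0}(1−X) = 4.86×0.343 = 1.667 mol/dm³.
Rates in a CSTR are evaluated at the outlet concentration: r_B = 0.176×1.667^2 = 0.4891, r_C = 0.0418×1.667^0.5 = 0.05397.
Overall selectivity = C_B/C_C = r_Bτ/(r_Cτ) = r_B/r_C = 9.06.

9.06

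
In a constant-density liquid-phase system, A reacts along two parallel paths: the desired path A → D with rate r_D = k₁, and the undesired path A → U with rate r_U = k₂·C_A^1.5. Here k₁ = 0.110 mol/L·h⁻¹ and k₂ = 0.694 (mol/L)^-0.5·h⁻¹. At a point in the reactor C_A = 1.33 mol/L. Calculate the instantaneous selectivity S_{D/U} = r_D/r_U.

S_{D/U} = r_D/r_U = (k₁)/(k₂·C_A^1.5) = (k₁/k₂)·C_A^-1.5.
= (0.110) / (0.694×1.330^1.5) = 0.1100/1.064 = 0.103.
The undesired path is higher order in A, so low C_A (CSTR or dilute feed) favours D.

0.103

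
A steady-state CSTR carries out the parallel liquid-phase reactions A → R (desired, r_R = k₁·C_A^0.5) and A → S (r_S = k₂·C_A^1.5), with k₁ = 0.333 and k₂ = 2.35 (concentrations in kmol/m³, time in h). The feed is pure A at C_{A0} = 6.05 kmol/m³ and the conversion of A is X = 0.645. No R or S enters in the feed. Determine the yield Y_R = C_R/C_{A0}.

0.0399

Exit C_A = C_{A0}(1−X) = 6.05×0.355 = 2.148 kmol/m³.
In a CSTR the entire volume is at exit conditions, so r_R = 0.333×2.148^0.5 = 0.4880 and r_S = 2.35×2.148^1.5 = 7.397.
Fraction of consumed A going to R: r_R/(r_R+r_S) = 0.06189.
C_R = 0.06189·C_{A0}·X = 0.06189×6.05×0.645 = 0.242 kmol/m³; Y_R = C_R/C_{A0} = 0.0399.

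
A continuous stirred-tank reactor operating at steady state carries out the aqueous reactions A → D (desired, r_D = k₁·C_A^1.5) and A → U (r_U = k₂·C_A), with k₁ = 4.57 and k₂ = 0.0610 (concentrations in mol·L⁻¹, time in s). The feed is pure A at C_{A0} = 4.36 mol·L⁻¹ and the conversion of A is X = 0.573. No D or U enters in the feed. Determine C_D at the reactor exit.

Exit C_A = C_{A0}(1−X) = 4.36×0.427 = 1.862 mol·L⁻¹.
Rates in a CSTR are evaluated at the outlet concentration: r_D = 4.57×1.862^1.5 = 11.61, r_U = 0.0610×1.862 = 0.1136.
Fraction of consumed A going to D: r_D/(r_D+r_U) = 0.9903.
C_D = 0.9903·C_{A0}·X = 0.9903×4.36×0.573 = 2.47 mol·L⁻¹.

2.47 mol·L⁻¹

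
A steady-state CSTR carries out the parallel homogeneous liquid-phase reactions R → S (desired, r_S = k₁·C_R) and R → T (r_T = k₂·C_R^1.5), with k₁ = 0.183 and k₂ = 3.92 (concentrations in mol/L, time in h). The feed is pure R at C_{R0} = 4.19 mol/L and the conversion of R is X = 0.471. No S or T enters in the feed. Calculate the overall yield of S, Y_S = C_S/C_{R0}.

0.0143

Exit C_R = C_{R0}(1−X) = 4.19×0.529 = 2.217 mol/L.
A CSTR operates uniformly at the exit composition, giving r_S = 0.4056 and r_T = 12.94 (each k·C_R^n at C_R = 2.217).
Fraction of consumed R going to S: r_S/(r_S+r_T) = 0.03040.
C_S = 0.03040·C_{R0}·X = 0.03040×4.19×0.471 = 0.0600 mol/L; Y_S = C_S/C_{R0} = 0.0143.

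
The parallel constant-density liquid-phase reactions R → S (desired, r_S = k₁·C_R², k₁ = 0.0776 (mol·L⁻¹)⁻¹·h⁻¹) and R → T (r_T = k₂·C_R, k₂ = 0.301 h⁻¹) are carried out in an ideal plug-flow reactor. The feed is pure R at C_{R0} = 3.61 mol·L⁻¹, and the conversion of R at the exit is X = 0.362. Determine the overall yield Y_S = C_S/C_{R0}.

C_R = C_{R0}(1−X) = 2.303 mol·L⁻¹.
Along a PFR/batch, dC_T/dC_R = −r_T/(r_S+r_T) = −k₂/(k₂+k₁·C_R).
Integrating from C_{R0} to C_R: C_T = (0.301/0.0776)·ln[(0.301+0.0776·3.61)/(0.301+0.0776·2.30)] = 3.879·ln(0.5811/0.4797) = 0.7438 mol·L⁻¹.
Then C_S = (C_{R0}−C_R) − C_T = 1.307 − 0.7438 = 0.5630 mol·L⁻¹.
Y_S = C_S/C_{R0} = 0.5630/3.61 = 0.156.

0.156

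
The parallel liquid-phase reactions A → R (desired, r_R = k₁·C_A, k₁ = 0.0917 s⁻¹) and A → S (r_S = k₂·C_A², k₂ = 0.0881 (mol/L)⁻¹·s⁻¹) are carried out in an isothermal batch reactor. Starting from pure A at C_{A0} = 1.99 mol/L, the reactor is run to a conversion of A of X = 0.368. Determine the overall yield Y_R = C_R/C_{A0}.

C_A = C_{A0}(1−X) = 1.258 mol/L.
Along a PFR/batch, dC_R/dC_A = −r_R/(r_R+r_S) = −k₁/(k₁+k₂·C_A).
Integrating from C_{A0} to C_A: C_R = (0.0917/0.0881)·ln[(0.0917+0.0881·1.99)/(0.0917+0.0881·1.26)] = 1.041·ln(0.2670/0.2025) = 0.2879 mol/L.
Y_R = C_R/C_{A0} = 0.2879/1.99 = 0.145.

0.145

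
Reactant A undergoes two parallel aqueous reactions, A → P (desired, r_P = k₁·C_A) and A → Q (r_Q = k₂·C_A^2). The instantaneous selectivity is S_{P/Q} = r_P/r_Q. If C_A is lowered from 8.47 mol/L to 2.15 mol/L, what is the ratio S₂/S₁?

S_{P/Q} = (k₁/k₂)·C_A⁻¹, so S₂/S₁ = (C_{A,2}/C_{A,1})⁻¹.
= 8.47/2.15 = 3.94.

3.94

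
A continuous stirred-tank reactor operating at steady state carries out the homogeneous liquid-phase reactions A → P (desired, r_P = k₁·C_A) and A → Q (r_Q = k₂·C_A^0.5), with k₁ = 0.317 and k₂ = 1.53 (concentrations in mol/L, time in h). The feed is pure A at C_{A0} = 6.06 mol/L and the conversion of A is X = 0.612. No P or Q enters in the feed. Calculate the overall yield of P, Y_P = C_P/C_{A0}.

Exit C_A = C_{A0}(1−X) = 6.06×0.388 = 2.351 mol/L.
Rates in a CSTR are evaluated at the outlet concentration: r_P = 0.317×2.351 = 0.7454, r_Q = 1.53×2.351^0.5 = 2.346.
Fraction of consumed A going to P: r_P/(r_P+r_Q) = 0.2411.
C_P = 0.2411·C_{A0}·X = 0.2411×6.06×0.612 = 0.894 mol/L; Y_P = C_P/C_{A0} = 0.148.

0.148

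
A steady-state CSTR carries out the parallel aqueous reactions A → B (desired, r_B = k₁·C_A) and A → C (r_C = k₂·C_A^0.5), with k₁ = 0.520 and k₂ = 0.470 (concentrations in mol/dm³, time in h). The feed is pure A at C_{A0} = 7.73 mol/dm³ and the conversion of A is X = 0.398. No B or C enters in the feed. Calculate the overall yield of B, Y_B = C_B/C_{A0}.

Exit C_A = C_{A0}(1−X) = 7.73×0.602 = 4.653 mol/dm³.
Rates in a CSTR are evaluated at the outlet concentration: r_B = 0.520×4.653 = 2.420, r_C = 0.470×4.653^0.5 = 1.014.
Fraction of consumed A going to B: r_B/(r_B+r_C) = 0.7047.
C_B = 0.7047·C_{A0}·X = 0.7047×7.73×0.398 = 2.17 mol/dm³; Y_B = C_B/C_{A0} = 0.280.

0.280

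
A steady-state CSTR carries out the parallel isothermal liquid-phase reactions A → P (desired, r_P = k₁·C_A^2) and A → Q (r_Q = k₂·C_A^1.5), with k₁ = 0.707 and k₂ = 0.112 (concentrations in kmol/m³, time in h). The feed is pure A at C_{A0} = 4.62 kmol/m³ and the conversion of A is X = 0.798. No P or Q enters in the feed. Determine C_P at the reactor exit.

3.17 kmol/m³

Exit C_A = C_{A0}(1−X) = 4.62×0.202 = 0.9332 kmol/m³.
In a CSTR the entire volume is at exit conditions, so r_P = 0.707×0.9332^2 = 0.6158 and r_Q = 0.112×0.9332^1.5 = 0.1010.
Fraction of consumed A going to P: r_P/(r_P+r_Q) = 0.8591.
C_P = 0.8591·C_{A0}·X = 0.8591×4.62×0.798 = 3.17 kmol/m³.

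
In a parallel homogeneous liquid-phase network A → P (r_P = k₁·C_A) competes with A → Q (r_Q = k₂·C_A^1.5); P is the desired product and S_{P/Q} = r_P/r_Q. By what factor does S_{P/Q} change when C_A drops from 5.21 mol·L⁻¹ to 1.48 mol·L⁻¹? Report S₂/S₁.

1.88

S_{P/Q} = (k₁/k₂)·C_A^-0.5, so S₂/S₁ = (C_{A,2}/C_{A,1})^-0.5.
= (1.48/5.21)^(-0.5) = (0.2841)^(-0.5) = 1.88.
Selectivity toward P rises as C_A falls — low-concentration operation is favoured.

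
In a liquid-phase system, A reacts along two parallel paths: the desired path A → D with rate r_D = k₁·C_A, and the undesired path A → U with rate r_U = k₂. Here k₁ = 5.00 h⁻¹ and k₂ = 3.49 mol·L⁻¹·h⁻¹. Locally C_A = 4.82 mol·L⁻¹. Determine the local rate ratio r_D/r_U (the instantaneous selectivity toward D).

S_{D/U} = r_D/r_U = (k₁·C_A)/(k₂) = (k₁/k₂)·C_A.
= (5.00×4.820) / (3.49) = 24.10/3.490 = 6.91.

6.91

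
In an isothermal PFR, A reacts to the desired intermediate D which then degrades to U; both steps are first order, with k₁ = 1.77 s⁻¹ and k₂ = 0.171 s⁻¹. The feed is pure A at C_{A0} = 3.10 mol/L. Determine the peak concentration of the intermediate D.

2.41 mol/L

For a first-order series the maximum intermediate yield is C_{D,max}/C_{A0} = (k₁/k₂)^[k₂/(k₂−k₁)].
= (1.77/0.171)^(0.171/(0.171−1.77)) = (10.35)^(-0.1069) = 0.7789.
C_{D,max} = 0.7789×3.10 = 2.41 mol/L.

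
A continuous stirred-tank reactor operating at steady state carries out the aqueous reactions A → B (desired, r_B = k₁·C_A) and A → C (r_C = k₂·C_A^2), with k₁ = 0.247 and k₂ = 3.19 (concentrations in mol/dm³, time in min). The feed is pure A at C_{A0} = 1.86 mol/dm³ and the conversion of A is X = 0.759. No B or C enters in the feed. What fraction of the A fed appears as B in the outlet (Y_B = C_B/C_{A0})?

Exit C_A = C_{A0}(1−X) = 1.86×0.241 = 0.4483 mol/dm³.
Rates in a CSTR are evaluated at the outlet concentration: r_B = 0.247×0.4483 = 0.1107, r_C = 3.19×0.4483^2 = 0.6410.
Fraction of consumed A going to B: r_B/(r_B+r_C) = 0.1473.
C_B = 0.1473·C_{A0}·X = 0.1473×1.86×0.759 = 0.208 mol/dm³; Y_B = C_B/C_{A0} = 0.112.

0.112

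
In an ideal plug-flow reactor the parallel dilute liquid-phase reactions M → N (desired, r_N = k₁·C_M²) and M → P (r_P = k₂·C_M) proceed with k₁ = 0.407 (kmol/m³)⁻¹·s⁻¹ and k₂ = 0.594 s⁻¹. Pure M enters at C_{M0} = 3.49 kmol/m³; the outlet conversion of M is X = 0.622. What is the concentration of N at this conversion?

1.33 kmol/m³

C_M = C_{M0}(1−X) = 1.319 kmol/m³.
Along a PFR/batch, dC_P/dC_M = −r_P/(r_N+r_P) = −k₂/(k₂+k₁·C_M).
Integrating from C_{M0} to C_M: C_P = (0.594/0.407)·ln[(0.594+0.407·3.49)/(0.594+0.407·1.32)] = 1.459·ln(2.014/1.131) = 0.8425 kmol/m³.
Then C_N = (C_{M0}−C_M) − C_P = 2.171 − 0.8425 = 1.328 kmol/m³.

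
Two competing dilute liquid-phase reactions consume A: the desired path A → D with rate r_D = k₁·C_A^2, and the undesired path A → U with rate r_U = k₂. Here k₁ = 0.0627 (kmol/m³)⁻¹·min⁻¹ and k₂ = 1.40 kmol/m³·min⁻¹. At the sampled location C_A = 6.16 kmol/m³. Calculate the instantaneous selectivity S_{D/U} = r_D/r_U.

1.70

S_{D/U} = r_D/r_U = (k₁·C_A^2)/(k₂) = (k₁/k₂)·C_A^2.
= (0.0627×6.160^2) / (1.40) = 2.379/1.400 = 1.70.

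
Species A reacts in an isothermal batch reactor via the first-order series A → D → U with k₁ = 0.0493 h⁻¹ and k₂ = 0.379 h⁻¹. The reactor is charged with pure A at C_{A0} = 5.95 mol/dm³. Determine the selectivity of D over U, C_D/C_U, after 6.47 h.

0.540

Solving the coupled first-order balances gives C_D(t) = [k₁/(k₂−k₁)]·C_{A0}·(e^(−k₁t) − e^(−k₂t)).
e^(−k₁t) = e^(−0.0493×6.47) = e^(−0.3190) = 0.7269; e^(−k₂t) = e^(−2.452) = 0.08611.
C_D = 0.0493×5.95/(0.379−0.0493) × (0.7269−0.08611) = 0.8897×0.6408 = 0.5701 mol/dm³.
C_A = C_{A0}e^(−k₁t) = 4.325 mol/dm³, so C_U = C_{A0}−C_A−C_D = 1.055 mol/dm³; C_D/C_U = 0.540.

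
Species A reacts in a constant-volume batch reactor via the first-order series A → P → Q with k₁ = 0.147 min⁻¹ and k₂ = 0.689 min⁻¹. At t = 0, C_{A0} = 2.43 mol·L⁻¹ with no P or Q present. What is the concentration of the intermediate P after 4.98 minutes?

For first-order series with pure A initially, C_P(t) = k₁C_{A0}/(k₂−k₁)·(e^(−k₁t) − e^(−k₂t)).
e^(−k₁t) = e^(−0.147×4.98) = e^(−0.7321) = 0.4809; e^(−k₂t) = e^(−3.431) = 0.03235.
C_P = 0.147×2.43/(0.689−0.147) × (0.4809−0.03235) = 0.6591×0.4486 = 0.2956 mol·L⁻¹.

0.296 mol·L⁻¹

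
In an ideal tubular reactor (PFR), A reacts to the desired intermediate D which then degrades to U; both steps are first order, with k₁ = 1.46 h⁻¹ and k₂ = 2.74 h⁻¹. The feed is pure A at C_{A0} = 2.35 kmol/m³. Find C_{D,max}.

0.611 kmol/m³

Evaluating C_D at τ_opt = ln(k₂/k₁)/(k₂−k₁) gives C_{D,max}/C_{A0} = (k₁/k₂)^[k₂/(k₂−k₁)].
= (1.46/2.74)^(2.74/(2.74−1.46)) = (0.5328)^(2.141) = 0.2599.
C_{D,max} = 0.2599×2.35 = 0.611 kmol/m³.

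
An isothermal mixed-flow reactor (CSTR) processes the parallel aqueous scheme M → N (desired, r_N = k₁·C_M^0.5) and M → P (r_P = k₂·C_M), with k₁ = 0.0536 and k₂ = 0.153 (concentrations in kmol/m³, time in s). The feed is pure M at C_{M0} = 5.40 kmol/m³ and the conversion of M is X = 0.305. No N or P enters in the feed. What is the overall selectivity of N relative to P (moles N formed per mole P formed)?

0.181

Exit C_M = C_{M0}(1−X) = 5.40×0.695 = 3.753 kmol/m³.
A CSTR operates uniformly at the exit composition, giving r_N = 0.1038 and r_P = 0.5742 (each k·C_M^n at C_M = 3.753).
Overall selectivity = C_N/C_P = r_Nτ/(r_Pτ) = r_N/r_P = 0.181.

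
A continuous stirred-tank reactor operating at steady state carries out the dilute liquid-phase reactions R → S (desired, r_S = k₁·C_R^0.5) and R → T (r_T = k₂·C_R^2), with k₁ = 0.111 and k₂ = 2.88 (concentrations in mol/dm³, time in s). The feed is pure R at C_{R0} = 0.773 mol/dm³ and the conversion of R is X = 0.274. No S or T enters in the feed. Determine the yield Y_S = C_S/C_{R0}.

0.0230

Exit C_R = C_{R0}(1−X) = 0.773×0.726 = 0.5612 mol/dm³.
In a CSTR the entire volume is at exit conditions, so r_S = 0.111×0.5612^0.5 = 0.08315 and r_T = 2.88×0.5612^2 = 0.9070.
Fraction of consumed R going to S: r_S/(r_S+r_T) = 0.08398.
C_S = 0.08398·C_{R0}·X = 0.08398×0.773×0.274 = 0.0178 mol/dm³; Y_S = C_S/C_{R0} = 0.0230.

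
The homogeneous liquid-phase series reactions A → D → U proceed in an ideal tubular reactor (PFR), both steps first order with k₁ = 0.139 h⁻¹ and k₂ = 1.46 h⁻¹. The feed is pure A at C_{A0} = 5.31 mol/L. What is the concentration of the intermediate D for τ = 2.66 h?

The intermediate concentration in a first-order A→B→C sequence is C_D = k₁C_{A0}(e^(−k₁τ) − e^(−k₂τ))/(k₂−k₁).
e^(−k₁τ) = e^(−0.139×2.66) = e^(−0.3697) = 0.6909; e^(−k₂τ) = e^(−3.884) = 0.02058.
C_D = 0.139×5.31/(1.46−0.139) × (0.6909−0.02058) = 0.5587×0.6703 = 0.3745 mol/L.

0.375 mol/L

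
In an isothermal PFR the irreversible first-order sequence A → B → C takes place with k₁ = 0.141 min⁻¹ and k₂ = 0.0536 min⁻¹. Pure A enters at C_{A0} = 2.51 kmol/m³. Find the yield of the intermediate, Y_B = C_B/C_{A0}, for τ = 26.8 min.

0.347

The intermediate concentration in a first-order A→B→C sequence is C_B = k₁C_{A0}(e^(−k₁τ) − e^(−k₂τ))/(k₂−k₁).
e^(−k₁τ) = e^(−0.141×26.8) = e^(−3.779) = 0.02285; e^(−k₂τ) = e^(−1.436) = 0.2378.
C_B = 0.141×2.51/(0.0536−0.141) × (0.02285−0.2378) = (-4.049)×(-0.2149) = 0.8703 kmol/m³.
Y_B = C_B/C_{A0} = 0.8703/2.51 = 0.347.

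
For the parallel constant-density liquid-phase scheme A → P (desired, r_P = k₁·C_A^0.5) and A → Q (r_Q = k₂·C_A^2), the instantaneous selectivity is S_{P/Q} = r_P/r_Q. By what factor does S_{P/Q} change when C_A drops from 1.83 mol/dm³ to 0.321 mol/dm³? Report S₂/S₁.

13.6

S_{P/Q} = (k₁/k₂)·C_A^-1.5, so S₂/S₁ = (C_{A,2}/C_{A,1})^-1.5.
= (0.321/1.83)^(-1.5) = (0.1754)^(-1.5) = 13.6.
Selectivity toward P rises as C_A falls — low-concentration operation is favoured.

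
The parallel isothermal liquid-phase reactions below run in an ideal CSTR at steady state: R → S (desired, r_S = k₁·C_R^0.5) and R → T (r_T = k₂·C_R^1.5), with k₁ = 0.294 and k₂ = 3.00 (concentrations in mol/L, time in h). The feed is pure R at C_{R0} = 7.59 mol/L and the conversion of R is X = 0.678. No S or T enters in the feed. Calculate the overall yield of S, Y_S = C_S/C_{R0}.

0.0261

Exit C_R = C_{R0}(1−X) = 7.59×0.322 = 2.444 mol/L.
In a CSTR the entire volume is at exit conditions, so r_S = 0.294×2.444^0.5 = 0.4596 and r_T = 3.00×2.444^1.5 = 11.46.
Fraction of consumed R going to S: r_S/(r_S+r_T) = 0.03855.
C_S = 0.03855·C_{R0}·X = 0.03855×7.59×0.678 = 0.198 mol/L; Y_S = C_S/C_{R0} = 0.0261.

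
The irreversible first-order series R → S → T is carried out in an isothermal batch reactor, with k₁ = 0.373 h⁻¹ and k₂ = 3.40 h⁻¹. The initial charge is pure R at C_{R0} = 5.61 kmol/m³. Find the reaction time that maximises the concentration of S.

The intermediate peaks when r₁ = r₂, i.e. k₁e^(−k₁t) = k₂e^(−k₂t), giving t_opt = ln(k₂/k₁)/(k₂−k₁).
= ln(3.40/0.373)/(3.40−0.373) = ln(9.115)/3.027 = 2.210/3.027 = 0.730 h.

0.730 h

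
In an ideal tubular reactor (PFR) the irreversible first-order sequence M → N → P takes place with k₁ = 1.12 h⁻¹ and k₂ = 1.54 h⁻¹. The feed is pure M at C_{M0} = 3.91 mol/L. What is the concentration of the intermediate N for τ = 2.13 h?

0.567 mol/L

The intermediate concentration in a first-order A→B→C sequence is C_N = k₁C_{M0}(e^(−k₁τ) − e^(−k₂τ))/(k₂−k₁).
e^(−k₁τ) = e^(−1.12×2.13) = e^(−2.386) = 0.09203; e^(−k₂τ) = e^(−3.280) = 0.03762.
C_N = 1.12×3.91/(1.54−1.12) × (0.09203−0.03762) = 10.43×0.05441 = 0.5673 mol/L.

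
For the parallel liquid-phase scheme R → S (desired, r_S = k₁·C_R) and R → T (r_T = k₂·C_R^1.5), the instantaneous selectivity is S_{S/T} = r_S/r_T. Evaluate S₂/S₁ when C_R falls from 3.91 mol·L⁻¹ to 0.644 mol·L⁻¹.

S_{S/T} = (k₁/k₂)·C_R^-0.5, so S₂/S₁ = (C_{R,2}/C_{R,1})^-0.5.
= (0.644/3.91)^(-0.5) = (0.1647)^(-0.5) = 2.46.

2.46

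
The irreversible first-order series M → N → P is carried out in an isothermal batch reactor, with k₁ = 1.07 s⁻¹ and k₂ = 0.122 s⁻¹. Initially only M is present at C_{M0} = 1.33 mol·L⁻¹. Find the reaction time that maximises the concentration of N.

Setting dC_N/dt = 0 gives t_opt = ln(k₂/k₁)/(k₂−k₁).
= ln(0.122/1.07)/(0.122−1.07) = ln(0.1140)/-0.9480 = -2.171/-0.9480 = 2.29 s.

2.29 s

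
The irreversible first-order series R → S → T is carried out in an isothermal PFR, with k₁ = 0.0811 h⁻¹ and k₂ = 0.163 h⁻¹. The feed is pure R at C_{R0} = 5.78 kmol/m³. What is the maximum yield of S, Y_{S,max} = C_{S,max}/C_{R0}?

At the optimum, C_{S,max}/C_{R0} = (k₁/k₂)^[k₂/(k₂−k₁)].
= (0.0811/0.163)^(0.163/(0.163−0.0811)) = (0.4975)^(1.990) = 0.2492.

0.249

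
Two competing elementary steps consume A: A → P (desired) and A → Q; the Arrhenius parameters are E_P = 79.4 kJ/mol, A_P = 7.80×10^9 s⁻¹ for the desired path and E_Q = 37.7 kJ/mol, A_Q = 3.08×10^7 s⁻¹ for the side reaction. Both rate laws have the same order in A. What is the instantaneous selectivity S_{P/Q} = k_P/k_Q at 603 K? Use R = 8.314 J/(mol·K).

With equal orders, S_{P/Q} = k_P/k_Q = (A_P/A_Q)·exp[(E_Q−E_P)/(RT)].
(E_Q−E_P)/(RT) = (37.7−79.4)×10³/(8.314×603) = -41700/5013 = -8.318.
k_P/k_Q = (7.80×10^9/3.08×10^7)·exp(-8.318) = 253.2 × 2.441×10^-4 = 0.0618.

0.0618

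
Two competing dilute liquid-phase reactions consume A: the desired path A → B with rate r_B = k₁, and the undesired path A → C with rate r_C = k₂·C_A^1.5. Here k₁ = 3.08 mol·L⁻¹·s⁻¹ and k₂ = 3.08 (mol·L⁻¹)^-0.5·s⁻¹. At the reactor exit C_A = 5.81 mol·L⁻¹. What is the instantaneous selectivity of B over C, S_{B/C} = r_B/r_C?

0.0714

S_{B/C} = r_B/r_C = (k₁)/(k₂·C_A^1.5) = (k₁/k₂)·C_A^-1.5.
= (3.08) / (3.08×5.810^1.5) = 3.080/43.13 = 0.0714.
The undesired path is higher order in A, so low C_A (CSTR or dilute feed) favours B.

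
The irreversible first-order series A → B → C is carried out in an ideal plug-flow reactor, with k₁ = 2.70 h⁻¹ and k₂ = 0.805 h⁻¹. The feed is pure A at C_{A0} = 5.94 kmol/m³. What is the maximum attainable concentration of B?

3.55 kmol/m³

At the optimum, C_{B,max}/C_{A0} = (k₁/k₂)^[k₂/(k₂−k₁)].
= (2.70/0.805)^(0.805/(0.805−2.70)) = (3.354)^(-0.4248) = 0.5981.
C_{B,max} = 0.5981×5.94 = 3.55 kmol/m³.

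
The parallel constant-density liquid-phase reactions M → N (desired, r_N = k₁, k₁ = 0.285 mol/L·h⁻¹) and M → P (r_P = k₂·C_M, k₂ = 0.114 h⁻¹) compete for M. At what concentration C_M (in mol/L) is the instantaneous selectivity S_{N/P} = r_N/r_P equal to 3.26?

S_{N/P} = (k₁/k₂)·C_M⁻¹ ⇒ C_M = (S·k₂/k₁)^(-1).
= (3.26×0.114/0.285)^(-1) = (1.304)^(-1) = 0.767 mol/L.

0.767 mol/L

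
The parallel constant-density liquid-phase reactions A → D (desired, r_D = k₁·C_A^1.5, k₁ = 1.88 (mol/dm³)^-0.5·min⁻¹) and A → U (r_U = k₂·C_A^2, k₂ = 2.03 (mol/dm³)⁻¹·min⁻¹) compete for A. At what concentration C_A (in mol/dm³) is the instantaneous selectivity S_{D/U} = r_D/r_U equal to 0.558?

2.75 mol/dm³

S_{D/U} = (k₁/k₂)·C_A^-0.5 ⇒ C_A = (S·k₂/k₁)^(-2).
= (0.558×2.03/1.88)^(-2) = (0.6025)^(-2) = 2.75 mol/dm³.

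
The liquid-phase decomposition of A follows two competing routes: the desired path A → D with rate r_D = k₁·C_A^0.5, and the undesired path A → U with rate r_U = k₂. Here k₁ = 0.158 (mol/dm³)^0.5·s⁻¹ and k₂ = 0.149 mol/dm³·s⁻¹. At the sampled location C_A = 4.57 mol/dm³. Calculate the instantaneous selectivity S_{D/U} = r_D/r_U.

2.27

S_{D/U} = r_D/r_U = (k₁·C_A^0.5)/(k₂) = (k₁/k₂)·C_A^0.5.
= (0.158×4.570^0.5) / (0.149) = 0.3378/0.1490 = 2.27.
Since the desired path is higher order in A, keeping C_A high (PFR or concentrated feed) favours D.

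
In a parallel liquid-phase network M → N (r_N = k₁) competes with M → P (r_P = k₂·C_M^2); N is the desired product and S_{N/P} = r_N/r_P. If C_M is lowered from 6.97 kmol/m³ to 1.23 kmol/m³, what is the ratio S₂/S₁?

32.1

S_{N/P} = (k₁/k₂)·C_M^-2, so S₂/S₁ = (C_{M,2}/C_{M,1})^-2.
= (1.23/6.97)^(-2) = (0.1765)^(-2) = 32.1.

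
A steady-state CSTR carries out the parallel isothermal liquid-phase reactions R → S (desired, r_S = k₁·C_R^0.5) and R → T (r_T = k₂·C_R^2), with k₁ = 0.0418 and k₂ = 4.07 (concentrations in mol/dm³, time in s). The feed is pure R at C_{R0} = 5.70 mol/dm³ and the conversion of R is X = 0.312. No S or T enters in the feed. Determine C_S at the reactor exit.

0.00235 mol/dm³

Exit C_R = C_{R0}(1−X) = 5.70×0.688 = 3.922 mol/dm³.
A CSTR operates uniformly at the exit composition, giving r_S = 0.08278 and r_T = 62.59 (each k·C_R^n at C_R = 3.922).
Fraction of consumed R going to S: r_S/(r_S+r_T) = 0.001321.
C_S = 0.001321·C_{R0}·X = 0.001321×5.70×0.312 = 0.00235 mol/dm³.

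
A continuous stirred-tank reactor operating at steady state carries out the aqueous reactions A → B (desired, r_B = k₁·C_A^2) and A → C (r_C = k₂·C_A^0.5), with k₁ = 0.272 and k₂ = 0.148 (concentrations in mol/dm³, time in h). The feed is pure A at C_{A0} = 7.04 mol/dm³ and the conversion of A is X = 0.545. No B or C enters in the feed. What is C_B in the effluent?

Exit C_A = C_{A0}(1−X) = 7.04×0.455 = 3.203 mol/dm³.
In a CSTR the entire volume is at exit conditions, so r_B = 0.272×3.203^2 = 2.791 and r_C = 0.148×3.203^0.5 = 0.2649.
Fraction of consumed A going to B: r_B/(r_B+r_C) = 0.9133.
C_B = 0.9133·C_{A0}·X = 0.9133×7.04×0.545 = 3.50 mol/dm³.

3.50 mol/dm³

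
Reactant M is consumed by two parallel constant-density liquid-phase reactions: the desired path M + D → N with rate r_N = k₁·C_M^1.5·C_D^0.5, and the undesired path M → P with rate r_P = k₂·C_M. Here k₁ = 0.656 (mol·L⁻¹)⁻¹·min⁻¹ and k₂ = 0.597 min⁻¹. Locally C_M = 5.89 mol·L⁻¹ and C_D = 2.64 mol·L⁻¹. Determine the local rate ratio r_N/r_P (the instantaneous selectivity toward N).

4.33

S_{N/P} = r_N/r_P = (k₁·C_M^1.5·C_D^0.5)/(k₂·C_M) = (k₁/k₂)·C_M^0.5·C_D^0.5.
= (0.656×5.890^1.5×2.640^0.5) / (0.597×5.890) = 15.24/3.516 = 4.33.
Since the desired path is higher order in M, keeping C_M high (PFR or concentrated feed) favours N.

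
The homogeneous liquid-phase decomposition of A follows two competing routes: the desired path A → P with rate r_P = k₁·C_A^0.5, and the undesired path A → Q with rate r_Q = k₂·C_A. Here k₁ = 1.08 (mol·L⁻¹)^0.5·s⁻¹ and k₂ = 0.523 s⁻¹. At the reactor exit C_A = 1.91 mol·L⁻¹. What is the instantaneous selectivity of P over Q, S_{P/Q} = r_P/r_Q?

S_{P/Q} = r_P/r_Q = (k₁·C_A^0.5)/(k₂·C_A) = (k₁/k₂)·C_A^-0.5.
= (1.08×1.910^0.5) / (0.523×1.910) = 1.493/0.9989 = 1.49.
The undesired path is higher order in A, so low C_A (CSTR or dilute feed) favours P.

1.49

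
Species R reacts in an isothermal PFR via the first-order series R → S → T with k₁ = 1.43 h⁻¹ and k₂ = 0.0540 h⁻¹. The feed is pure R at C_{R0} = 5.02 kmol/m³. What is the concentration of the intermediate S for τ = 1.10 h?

3.83 kmol/m³

For first-order series with pure R initially, C_S(τ) = k₁C_{R0}/(k₂−k₁)·(e^(−k₁τ) − e^(−k₂τ)).
e^(−k₁τ) = e^(−1.43×1.10) = e^(−1.573) = 0.2074; e^(−k₂τ) = e^(−0.05940) = 0.9423.
C_S = 1.43×5.02/(0.0540−1.43) × (0.2074−0.9423) = (-5.217)×(-0.7349) = 3.834 kmol/m³.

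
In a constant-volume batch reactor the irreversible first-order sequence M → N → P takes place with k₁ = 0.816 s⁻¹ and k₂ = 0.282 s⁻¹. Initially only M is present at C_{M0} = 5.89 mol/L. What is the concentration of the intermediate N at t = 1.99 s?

3.36 mol/L

Solving the coupled first-order balances gives C_N(t) = [k₁/(k₂−k₁)]·C_{M0}·(e^(−k₁t) − e^(−k₂t)).
e^(−k₁t) = e^(−0.816×1.99) = e^(−1.624) = 0.1971; e^(−k₂t) = e^(−0.5612) = 0.5705.
C_N = 0.816×5.89/(0.282−0.816) × (0.1971−0.5705) = (-9.000)×(-0.3734) = 3.361 mol/L.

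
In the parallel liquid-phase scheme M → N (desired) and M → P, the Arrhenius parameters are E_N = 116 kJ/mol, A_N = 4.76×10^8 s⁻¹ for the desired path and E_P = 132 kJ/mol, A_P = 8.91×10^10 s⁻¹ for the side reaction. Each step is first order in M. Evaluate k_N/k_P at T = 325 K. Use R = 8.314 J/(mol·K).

1.99

With equal orders, S_{N/P} = k_N/k_P = (A_N/A_P)·exp[(E_P−E_N)/(RT)].
(E_P−E_N)/(RT) = (132−116)×10³/(8.314×325) = 16000/2702 = 5.921.
k_N/k_P = (4.76×10^8/8.91×10^10)·exp(5.921) = 0.005342 × 372.9 = 1.99.
Since E_N < E_P, lowering the temperature improves selectivity toward N.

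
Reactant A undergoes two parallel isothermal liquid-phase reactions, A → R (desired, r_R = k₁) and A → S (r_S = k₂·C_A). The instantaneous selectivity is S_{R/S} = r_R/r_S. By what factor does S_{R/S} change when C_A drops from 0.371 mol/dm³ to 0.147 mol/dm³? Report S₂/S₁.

S_{R/S} = (k₁/k₂)·C_A⁻¹, so S₂/S₁ = (C_{A,2}/C_{A,1})⁻¹.
= 0.371/0.147 = 2.52.

2.52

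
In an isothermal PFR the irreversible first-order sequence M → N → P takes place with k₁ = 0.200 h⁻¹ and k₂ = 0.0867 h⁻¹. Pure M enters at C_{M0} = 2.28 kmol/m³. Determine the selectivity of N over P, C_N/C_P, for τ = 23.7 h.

For first-order series with pure M initially, C_N(τ) = k₁C_{M0}/(k₂−k₁)·(e^(−k₁τ) − e^(−k₂τ)).
e^(−k₁τ) = e^(−0.200×23.7) = e^(−4.740) = 0.008739; e^(−k₂τ) = e^(−2.055) = 0.1281.
C_N = 0.200×2.28/(0.0867−0.200) × (0.008739−0.1281) = (-4.025)×(-0.1194) = 0.4805 kmol/m³.
C_M = C_{M0}e^(−k₁τ) = 0.01992 kmol/m³, so C_P = C_{M0}−C_M−C_N = 1.780 kmol/m³; C_N/C_P = 0.270.

0.270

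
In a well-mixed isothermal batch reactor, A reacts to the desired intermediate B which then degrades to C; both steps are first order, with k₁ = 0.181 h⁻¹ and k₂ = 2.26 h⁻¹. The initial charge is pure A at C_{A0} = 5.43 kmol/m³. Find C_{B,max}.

0.349 kmol/m³

At the optimum, C_{B,max}/C_{A0} = (k₁/k₂)^[k₂/(k₂−k₁)].
= (0.181/2.26)^(2.26/(2.26−0.181)) = (0.08009)^(1.087) = 0.06429.
C_{B,max} = 0.06429×5.43 = 0.349 kmol/m³.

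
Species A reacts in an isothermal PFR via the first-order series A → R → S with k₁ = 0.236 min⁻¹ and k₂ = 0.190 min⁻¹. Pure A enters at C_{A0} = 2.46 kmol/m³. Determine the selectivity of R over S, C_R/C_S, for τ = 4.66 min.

Solving the coupled first-order balances gives C_R(τ) = [k₁/(k₂−k₁)]·C_{A0}·(e^(−k₁τ) − e^(−k₂τ)).
e^(−k₁τ) = e^(−0.236×4.66) = e^(−1.100) = 0.3330; e^(−k₂τ) = e^(−0.8854) = 0.4125.
C_R = 0.236×2.46/(0.190−0.236) × (0.3330−0.4125) = (-12.62)×(-0.07960) = 1.005 kmol/m³.
C_A = C_{A0}e^(−k₁τ) = 0.8191 kmol/m³, so C_S = C_{A0}−C_A−C_R = 0.6363 kmol/m³; C_R/C_S = 1.58.

1.58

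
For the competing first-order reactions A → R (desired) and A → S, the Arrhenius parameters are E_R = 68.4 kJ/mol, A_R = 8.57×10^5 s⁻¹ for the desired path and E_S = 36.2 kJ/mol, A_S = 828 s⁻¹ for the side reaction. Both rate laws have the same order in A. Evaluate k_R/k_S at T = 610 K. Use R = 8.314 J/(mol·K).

1.81

Since both paths have the same order in A, the concentration cancels and S_{R/S} = k_R/k_S = (A_R/A_S)·exp[(E_S−E_R)/(RT)].
(E_S−E_R)/(RT) = (36.2−68.4)×10³/(8.314×610) = -32200/5072 = -6.349.
k_R/k_S = (8.57×10^5/828)·exp(-6.349) = 1035 × 0.001748 = 1.81.
Since E_R > E_S, raising the temperature improves selectivity toward R.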